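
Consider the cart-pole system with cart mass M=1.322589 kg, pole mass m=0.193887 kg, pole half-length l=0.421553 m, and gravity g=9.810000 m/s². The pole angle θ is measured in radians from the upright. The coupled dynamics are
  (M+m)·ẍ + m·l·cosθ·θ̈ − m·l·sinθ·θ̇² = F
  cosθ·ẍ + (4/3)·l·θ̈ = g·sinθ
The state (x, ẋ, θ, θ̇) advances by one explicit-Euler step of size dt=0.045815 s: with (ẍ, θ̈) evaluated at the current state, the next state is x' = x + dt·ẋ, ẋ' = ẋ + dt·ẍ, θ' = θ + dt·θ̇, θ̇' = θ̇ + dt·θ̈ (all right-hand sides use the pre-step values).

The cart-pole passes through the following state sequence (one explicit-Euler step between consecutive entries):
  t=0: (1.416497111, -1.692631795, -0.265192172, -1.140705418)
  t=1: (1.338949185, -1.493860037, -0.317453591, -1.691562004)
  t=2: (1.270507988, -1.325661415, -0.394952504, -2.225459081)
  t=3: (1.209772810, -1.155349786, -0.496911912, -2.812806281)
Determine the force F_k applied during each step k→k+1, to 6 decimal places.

F_0 = 5.658847 N
F_1 = 4.735498 N
F_2 = 4.825909 N

step 0→1:
  ẍ = (ẋ'−ẋ)/dt = (-1.493860037−-1.692631795)/0.045815 = 4.338574
  θ̈ = (θ̇'−θ̇)/dt = (-1.691562004−-1.140705418)/0.045815 = -12.023499
  sinθ=-0.262095, cosθ=0.965042
  F = (M+m)·ẍ + m·l·cosθ·θ̈ − m·l·sinθ·θ̇² = 6.579343 + -0.948370 − -0.027874 = 5.658847
step 1→2:
  ẍ = (ẋ'−ẋ)/dt = (-1.325661415−-1.493860037)/0.045815 = 3.671257
  θ̈ = (θ̇'−θ̇)/dt = (-2.225459081−-1.691562004)/0.045815 = -11.653325
  sinθ=-0.312148, cosθ=0.950033
  F = (M+m)·ẍ + m·l·cosθ·θ̈ − m·l·sinθ·θ̇² = 5.567373 + -0.904877 − -0.073003 = 4.735498
step 2→3:
  ẍ = (ẋ'−ẋ)/dt = (-1.155349786−-1.325661415)/0.045815 = 3.717377
  θ̈ = (θ̇'−θ̇)/dt = (-2.812806281−-2.225459081)/0.045815 = -12.819976
  sinθ=-0.384764, cosθ=0.923015
  F = (M+m)·ẍ + m·l·cosθ·θ̈ − m·l·sinθ·θ̇² = 5.637313 + -0.967157 − -0.155752 = 4.825909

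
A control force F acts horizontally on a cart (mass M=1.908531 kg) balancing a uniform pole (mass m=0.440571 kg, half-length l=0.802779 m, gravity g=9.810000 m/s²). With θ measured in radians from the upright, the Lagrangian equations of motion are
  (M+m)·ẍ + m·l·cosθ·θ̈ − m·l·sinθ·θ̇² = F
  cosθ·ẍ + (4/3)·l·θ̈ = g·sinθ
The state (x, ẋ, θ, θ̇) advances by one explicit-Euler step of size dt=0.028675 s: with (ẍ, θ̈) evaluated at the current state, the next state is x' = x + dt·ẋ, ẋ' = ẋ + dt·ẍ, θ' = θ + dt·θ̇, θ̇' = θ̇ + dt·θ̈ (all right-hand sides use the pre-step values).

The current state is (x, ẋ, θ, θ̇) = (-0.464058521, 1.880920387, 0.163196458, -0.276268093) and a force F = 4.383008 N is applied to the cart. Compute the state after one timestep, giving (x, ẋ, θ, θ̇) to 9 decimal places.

sinθ=0.162473018, cosθ=0.986712987
temp = (F + m·l·θ̇²·sinθ)/(M+m) = (4.383008 + 0.004385859)/2.349102 = 1.867689806
θ̈ = (g·sinθ − cosθ·temp)/(l·(4/3 − m·cos²θ/(M+m))) = -0.269557464
ẍ = temp − m·l·θ̈·cosθ/(M+m) = 1.907735170
Euler: x'=-0.464058521+0.028675·1.880920387=-0.410123129, ẋ'=1.880920387+0.028675·1.907735170=1.935624693
       θ'=0.163196458+0.028675·-0.276268093=0.155274470, θ̇'=-0.276268093+0.028675·-0.269557464=-0.283997653

(-0.410123129, 1.935624693, 0.155274470, -0.283997653)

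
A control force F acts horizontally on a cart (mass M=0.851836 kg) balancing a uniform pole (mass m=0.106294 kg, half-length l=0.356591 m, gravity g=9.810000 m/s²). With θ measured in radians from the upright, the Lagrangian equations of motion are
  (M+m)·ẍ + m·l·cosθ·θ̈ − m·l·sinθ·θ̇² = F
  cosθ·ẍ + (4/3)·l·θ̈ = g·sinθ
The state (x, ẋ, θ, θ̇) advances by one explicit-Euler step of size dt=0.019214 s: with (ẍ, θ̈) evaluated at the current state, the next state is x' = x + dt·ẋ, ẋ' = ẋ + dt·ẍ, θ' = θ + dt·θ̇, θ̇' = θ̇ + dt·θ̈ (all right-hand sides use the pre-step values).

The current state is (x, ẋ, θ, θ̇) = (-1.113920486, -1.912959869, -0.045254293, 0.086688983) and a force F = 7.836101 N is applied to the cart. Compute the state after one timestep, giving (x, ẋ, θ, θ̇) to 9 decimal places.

(-1.150676097, -1.740815106, -0.043588651, -0.292938297)

sinθ=-0.045238848, cosθ=0.998976199
temp = (F + m·l·θ̇²·sinθ)/(M+m) = (7.836101 + -0.000012886)/0.958130 = 8.178522866
θ̈ = (g·sinθ − cosθ·temp)/(l·(4/3 − m·cos²θ/(M+m))) = -19.757847384
ẍ = temp − m·l·θ̈·cosθ/(M+m) = 8.959340221
Euler: x'=-1.113920486+0.019214·-1.912959869=-1.150676097, ẋ'=-1.912959869+0.019214·8.959340221=-1.740815106
       θ'=-0.045254293+0.019214·0.086688983=-0.043588651, θ̇'=0.086688983+0.019214·-19.757847384=-0.292938297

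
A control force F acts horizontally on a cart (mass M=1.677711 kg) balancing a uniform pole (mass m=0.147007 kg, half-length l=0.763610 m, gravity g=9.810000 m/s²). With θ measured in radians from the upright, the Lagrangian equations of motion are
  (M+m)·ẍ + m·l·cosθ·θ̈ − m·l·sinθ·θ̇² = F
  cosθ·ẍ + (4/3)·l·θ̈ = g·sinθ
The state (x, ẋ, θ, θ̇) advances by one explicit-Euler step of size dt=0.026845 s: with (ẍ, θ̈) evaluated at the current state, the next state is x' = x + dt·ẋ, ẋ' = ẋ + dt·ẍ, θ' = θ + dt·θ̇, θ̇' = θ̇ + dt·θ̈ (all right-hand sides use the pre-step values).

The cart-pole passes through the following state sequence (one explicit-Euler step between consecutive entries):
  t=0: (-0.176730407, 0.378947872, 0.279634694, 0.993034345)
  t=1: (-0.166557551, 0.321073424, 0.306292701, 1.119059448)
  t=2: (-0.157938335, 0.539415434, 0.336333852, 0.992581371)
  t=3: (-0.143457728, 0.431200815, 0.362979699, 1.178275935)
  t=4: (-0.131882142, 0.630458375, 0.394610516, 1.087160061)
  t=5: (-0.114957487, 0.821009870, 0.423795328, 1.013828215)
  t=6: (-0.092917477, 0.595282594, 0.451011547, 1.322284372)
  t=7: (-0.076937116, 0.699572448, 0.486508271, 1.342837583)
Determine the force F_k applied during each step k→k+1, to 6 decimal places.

F_0 = -3.457895 N
F_1 = 14.294564 N
F_2 = -6.659103 N
F_3 = 13.132483 N
F_4 = 12.618147 N
F_5 = -14.214919 N
F_6 = 7.080629 N

step 0→1:
  ẍ = (ẋ'−ẋ)/dt = (0.321073424−0.378947872)/0.026845 = -2.155874
  θ̈ = (θ̇'−θ̇)/dt = (1.119059448−0.993034345)/0.026845 = 4.694547
  sinθ=0.276005, cosθ=0.961156
  F = (M+m)·ẍ + m·l·cosθ·θ̈ − m·l·sinθ·θ̇² = -3.933863 + 0.506521 − 0.030553 = -3.457895
step 1→2:
  ẍ = (ẋ'−ẋ)/dt = (0.539415434−0.321073424)/0.026845 = 8.133433
  θ̈ = (θ̇'−θ̇)/dt = (0.992581371−1.119059448)/0.026845 = -4.711420
  sinθ=0.301526, cosθ=0.953458
  F = (M+m)·ẍ + m·l·cosθ·θ̈ − m·l·sinθ·θ̇² = 14.841222 + -0.504270 − 0.042388 = 14.294564
step 2→3:
  ẍ = (ẋ'−ẋ)/dt = (0.431200815−0.539415434)/0.026845 = -4.031090
  θ̈ = (θ̇'−θ̇)/dt = (1.178275935−0.992581371)/0.026845 = 6.917287
  sinθ=0.330029, cosθ=0.943971
  F = (M+m)·ẍ + m·l·cosθ·θ̈ − m·l·sinθ·θ̇² = -7.355603 + 0.733000 − 0.036500 = -6.659103
step 3→4:
  ẍ = (ẋ'−ẋ)/dt = (0.630458375−0.431200815)/0.026845 = 7.422520
  θ̈ = (θ̇'−θ̇)/dt = (1.087160061−1.178275935)/0.026845 = -3.394147
  sinθ=0.355061, cosθ=0.934843
  F = (M+m)·ẍ + m·l·cosθ·θ̈ − m·l·sinθ·θ̇² = 13.544007 + -0.356188 − 0.055336 = 13.132483
step 4→5:
  ẍ = (ẋ'−ẋ)/dt = (0.821009870−0.630458375)/0.026845 = 7.098212
  θ̈ = (θ̇'−θ̇)/dt = (1.013828215−1.087160061)/0.026845 = -2.731676
  sinθ=0.384449, cosθ=0.923146
  F = (M+m)·ẍ + m·l·cosθ·θ̈ − m·l·sinθ·θ̇² = 12.952235 + -0.283080 − 0.051008 = 12.618147
step 5→6:
  ẍ = (ẋ'−ẋ)/dt = (0.595282594−0.821009870)/0.026845 = -8.408541
  θ̈ = (θ̇'−θ̇)/dt = (1.322284372−1.013828215)/0.026845 = 11.490265
  sinθ=0.411223, cosθ=0.911535
  F = (M+m)·ẍ + m·l·cosθ·θ̈ − m·l·sinθ·θ̇² = -15.343216 + 1.175744 − 0.047448 = -14.214919
step 6→7:
  ẍ = (ẋ'−ẋ)/dt = (0.699572448−0.595282594)/0.026845 = 3.884889
  θ̈ = (θ̇'−θ̇)/dt = (1.342837583−1.322284372)/0.026845 = 0.765625
  sinθ=0.435876, cosθ=0.900007
  F = (M+m)·ẍ + m·l·cosθ·θ̈ − m·l·sinθ·θ̇² = 7.088827 + 0.077352 − 0.085550 = 7.080629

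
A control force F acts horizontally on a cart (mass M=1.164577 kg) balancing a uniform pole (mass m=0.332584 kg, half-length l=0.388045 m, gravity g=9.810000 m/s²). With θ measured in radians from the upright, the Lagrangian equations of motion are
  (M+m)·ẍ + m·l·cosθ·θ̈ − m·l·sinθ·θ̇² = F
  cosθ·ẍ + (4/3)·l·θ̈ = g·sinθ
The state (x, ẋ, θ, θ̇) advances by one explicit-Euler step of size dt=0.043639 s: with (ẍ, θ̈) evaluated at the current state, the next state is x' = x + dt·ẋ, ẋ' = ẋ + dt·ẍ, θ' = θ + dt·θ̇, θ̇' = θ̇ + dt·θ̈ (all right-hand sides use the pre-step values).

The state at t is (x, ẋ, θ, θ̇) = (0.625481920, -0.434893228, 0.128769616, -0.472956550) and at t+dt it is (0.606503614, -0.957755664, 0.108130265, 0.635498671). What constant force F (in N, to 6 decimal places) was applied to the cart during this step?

F = -14.691008 N

ẍ = (ẋ'−ẋ)/dt = (-0.957755664−-0.434893228)/0.043639 = -11.981540
θ̈ = (θ̇'−θ̇)/dt = (0.635498671−-0.472956550)/0.043639 = 25.400564
sinθ=0.128414, cosθ=0.991721
F = (M+m)·ẍ + m·l·cosθ·θ̈ − m·l·sinθ·θ̇² = -17.938295 + 3.250994 − 0.003707 = -14.691008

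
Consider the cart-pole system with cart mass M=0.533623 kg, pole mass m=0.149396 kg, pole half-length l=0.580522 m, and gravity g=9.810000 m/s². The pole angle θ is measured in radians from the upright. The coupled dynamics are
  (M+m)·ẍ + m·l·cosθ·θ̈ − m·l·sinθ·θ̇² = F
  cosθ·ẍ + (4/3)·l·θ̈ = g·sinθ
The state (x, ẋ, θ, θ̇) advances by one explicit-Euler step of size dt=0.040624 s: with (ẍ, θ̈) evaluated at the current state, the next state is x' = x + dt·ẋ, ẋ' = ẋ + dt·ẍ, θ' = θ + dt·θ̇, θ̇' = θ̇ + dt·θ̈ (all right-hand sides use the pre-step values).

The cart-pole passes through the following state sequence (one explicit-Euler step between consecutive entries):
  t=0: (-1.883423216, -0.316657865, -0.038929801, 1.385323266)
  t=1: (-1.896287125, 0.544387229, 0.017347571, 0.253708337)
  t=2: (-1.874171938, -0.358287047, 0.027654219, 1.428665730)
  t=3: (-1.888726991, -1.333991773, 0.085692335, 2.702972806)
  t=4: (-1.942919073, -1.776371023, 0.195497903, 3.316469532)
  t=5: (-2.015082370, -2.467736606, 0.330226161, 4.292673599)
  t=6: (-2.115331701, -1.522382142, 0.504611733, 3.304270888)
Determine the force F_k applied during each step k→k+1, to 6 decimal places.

F_0 = 12.069352 N
F_1 = -12.668906 N
F_2 = -13.690141 N
F_3 = -6.187097 N
F_4 = -9.764977 N
F_5 = 13.380101 N

step 0→1:
  ẍ = (ẋ'−ẋ)/dt = (0.544387229−-0.316657865)/0.040624 = 21.195478
  θ̈ = (θ̇'−θ̇)/dt = (0.253708337−1.385323266)/0.040624 = -27.855822
  sinθ=-0.038920, cosθ=0.999242
  F = (M+m)·ẍ + m·l·cosθ·θ̈ − m·l·sinθ·θ̇² = 14.476914 + -2.414040 − -0.006478 = 12.069352
step 1→2:
  ẍ = (ẋ'−ẋ)/dt = (-0.358287047−0.544387229)/0.040624 = -22.220221
  θ̈ = (θ̇'−θ̇)/dt = (1.428665730−0.253708337)/0.040624 = 28.922740
  sinθ=0.017347, cosθ=0.999850
  F = (M+m)·ẍ + m·l·cosθ·θ̈ − m·l·sinθ·θ̇² = -15.176833 + 2.508024 − 0.000097 = -12.668906
step 2→3:
  ẍ = (ẋ'−ẋ)/dt = (-1.333991773−-0.358287047)/0.040624 = -24.017938
  θ̈ = (θ̇'−θ̇)/dt = (2.702972806−1.428665730)/0.040624 = 31.368331
  sinθ=0.027651, cosθ=0.999618
  F = (M+m)·ẍ + m·l·cosθ·θ̈ − m·l·sinθ·θ̇² = -16.404708 + 2.719462 − 0.004895 = -13.690141
step 3→4:
  ẍ = (ẋ'−ẋ)/dt = (-1.776371023−-1.333991773)/0.040624 = -10.889603
  θ̈ = (θ̇'−θ̇)/dt = (3.316469532−2.702972806)/0.040624 = 15.101830
  sinθ=0.085587, cosθ=0.996331
  F = (M+m)·ẍ + m·l·cosθ·θ̈ − m·l·sinθ·θ̇² = -7.437806 + 1.304941 − 0.054231 = -6.187097
step 4→5:
  ẍ = (ẋ'−ẋ)/dt = (-2.467736606−-1.776371023)/0.040624 = -17.018649
  θ̈ = (θ̇'−θ̇)/dt = (4.292673599−3.316469532)/0.040624 = 24.030230
  sinθ=0.194255, cosθ=0.980951
  F = (M+m)·ẍ + m·l·cosθ·θ̈ − m·l·sinθ·θ̇² = -11.624060 + 2.044386 − 0.185303 = -9.764977
step 5→6:
  ẍ = (ẋ'−ẋ)/dt = (-1.522382142−-2.467736606)/0.040624 = 23.270837
  θ̈ = (θ̇'−θ̇)/dt = (3.304270888−4.292673599)/0.040624 = -24.330512
  sinθ=0.324257, cosθ=0.945969
  F = (M+m)·ẍ + m·l·cosθ·θ̈ − m·l·sinθ·θ̇² = 15.894424 + -1.996116 − 0.518206 = 13.380101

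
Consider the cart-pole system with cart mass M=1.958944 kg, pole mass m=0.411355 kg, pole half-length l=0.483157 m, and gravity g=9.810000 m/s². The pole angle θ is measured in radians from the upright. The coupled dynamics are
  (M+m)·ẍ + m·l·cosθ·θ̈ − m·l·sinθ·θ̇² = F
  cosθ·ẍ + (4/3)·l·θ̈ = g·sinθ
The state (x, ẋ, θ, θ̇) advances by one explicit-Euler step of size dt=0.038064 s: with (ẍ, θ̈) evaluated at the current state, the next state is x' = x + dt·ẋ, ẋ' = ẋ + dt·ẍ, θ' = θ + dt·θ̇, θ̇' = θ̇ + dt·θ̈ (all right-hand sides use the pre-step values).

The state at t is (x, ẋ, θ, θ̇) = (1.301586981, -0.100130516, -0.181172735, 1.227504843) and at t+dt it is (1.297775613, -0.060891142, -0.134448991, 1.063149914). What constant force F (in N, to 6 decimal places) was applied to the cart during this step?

F = 1.653326 N

ẍ = (ẋ'−ẋ)/dt = (-0.060891142−-0.100130516)/0.038064 = 1.030879
θ̈ = (θ̇'−θ̇)/dt = (1.063149914−1.227504843)/0.038064 = -4.317858
sinθ=-0.180183, cosθ=0.983633
F = (M+m)·ẍ + m·l·cosθ·θ̈ − m·l·sinθ·θ̇² = 2.443491 + -0.844124 − -0.053959 = 1.653326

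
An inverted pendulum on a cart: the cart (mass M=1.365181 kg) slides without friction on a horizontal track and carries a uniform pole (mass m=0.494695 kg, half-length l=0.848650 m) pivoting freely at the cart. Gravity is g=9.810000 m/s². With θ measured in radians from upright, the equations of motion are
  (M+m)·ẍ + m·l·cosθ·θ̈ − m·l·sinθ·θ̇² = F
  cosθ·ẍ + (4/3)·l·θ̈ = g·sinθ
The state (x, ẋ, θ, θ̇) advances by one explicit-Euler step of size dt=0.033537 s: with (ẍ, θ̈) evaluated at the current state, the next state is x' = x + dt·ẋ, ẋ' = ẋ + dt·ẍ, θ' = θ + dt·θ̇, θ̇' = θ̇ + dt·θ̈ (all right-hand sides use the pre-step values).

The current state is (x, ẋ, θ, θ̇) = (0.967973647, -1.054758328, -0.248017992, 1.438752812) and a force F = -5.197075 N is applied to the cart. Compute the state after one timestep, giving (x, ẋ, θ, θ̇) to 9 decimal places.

sinθ=-0.245483082, cosθ=0.969400875
temp = (F + m·l·θ̇²·sinθ)/(M+m) = (-5.197075 + -0.213333999)/1.859876 = -2.909015977
θ̈ = (g·sinθ − cosθ·temp)/(l·(4/3 − m·cos²θ/(M+m))) = 0.447910843
ẍ = temp − m·l·θ̈·cosθ/(M+m) = -3.007027498
Euler: x'=0.967973647+0.033537·-1.054758328=0.932600217, ẋ'=-1.054758328+0.033537·-3.007027498=-1.155605009
       θ'=-0.248017992+0.033537·1.438752812=-0.199766539, θ̇'=1.438752812+0.033537·0.447910843=1.453774398

(0.932600217, -1.155605009, -0.199766539, 1.453774398)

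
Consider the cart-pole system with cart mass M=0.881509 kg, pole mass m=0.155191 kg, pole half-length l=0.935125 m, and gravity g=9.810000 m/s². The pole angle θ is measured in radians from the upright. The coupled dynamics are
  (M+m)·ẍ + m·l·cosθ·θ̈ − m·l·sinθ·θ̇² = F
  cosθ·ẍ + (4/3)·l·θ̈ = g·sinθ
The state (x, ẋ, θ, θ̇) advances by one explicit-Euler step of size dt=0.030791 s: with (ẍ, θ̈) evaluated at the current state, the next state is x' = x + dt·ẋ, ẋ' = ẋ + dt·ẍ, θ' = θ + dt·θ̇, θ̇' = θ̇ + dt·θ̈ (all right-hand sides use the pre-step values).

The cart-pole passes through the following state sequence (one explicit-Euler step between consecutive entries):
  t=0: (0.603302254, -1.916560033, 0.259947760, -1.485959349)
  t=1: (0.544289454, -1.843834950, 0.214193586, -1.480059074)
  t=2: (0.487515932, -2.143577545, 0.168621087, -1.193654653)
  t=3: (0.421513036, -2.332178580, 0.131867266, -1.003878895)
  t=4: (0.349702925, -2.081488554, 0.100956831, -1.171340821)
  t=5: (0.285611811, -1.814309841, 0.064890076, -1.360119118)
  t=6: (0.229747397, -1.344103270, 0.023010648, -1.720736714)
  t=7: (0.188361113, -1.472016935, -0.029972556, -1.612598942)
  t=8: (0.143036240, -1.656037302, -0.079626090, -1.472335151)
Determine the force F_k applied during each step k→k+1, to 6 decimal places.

F_0 = 2.393087 N
F_1 = -8.840562 N
F_2 = -5.502938 N
F_3 = 7.638812 N
F_4 = 8.090341 N
F_5 = 14.117871 N
F_6 = -3.807067 N
F_7 = -5.523670 N

step 0→1:
  ẍ = (ẋ'−ẋ)/dt = (-1.843834950−-1.916560033)/0.030791 = 2.361894
  θ̈ = (θ̇'−θ̇)/dt = (-1.480059074−-1.485959349)/0.030791 = 0.191623
  sinθ=0.257030, cosθ=0.966403
  F = (M+m)·ẍ + m·l·cosθ·θ̈ − m·l·sinθ·θ̇² = 2.448576 + 0.026875 − 0.082363 = 2.393087
step 1→2:
  ẍ = (ẋ'−ẋ)/dt = (-2.143577545−-1.843834950)/0.030791 = -9.734747
  θ̈ = (θ̇'−θ̇)/dt = (-1.193654653−-1.480059074)/0.030791 = 9.301563
  sinθ=0.212560, cosθ=0.977148
  F = (M+m)·ẍ + m·l·cosθ·θ̈ − m·l·sinθ·θ̇² = -10.092012 + 1.319023 − 0.067573 = -8.840562
step 2→3:
  ẍ = (ẋ'−ẋ)/dt = (-2.332178580−-2.143577545)/0.030791 = -6.125200
  θ̈ = (θ̇'−θ̇)/dt = (-1.003878895−-1.193654653)/0.030791 = 6.163352
  sinθ=0.167823, cosθ=0.985817
  F = (M+m)·ẍ + m·l·cosθ·θ̈ − m·l·sinθ·θ̇² = -6.349995 + 0.881758 − 0.034701 = -5.502938
step 3→4:
  ẍ = (ẋ'−ẋ)/dt = (-2.081488554−-2.332178580)/0.030791 = 8.141666
  θ̈ = (θ̇'−θ̇)/dt = (-1.171340821−-1.003878895)/0.030791 = -5.438665
  sinθ=0.131485, cosθ=0.991318
  F = (M+m)·ẍ + m·l·cosθ·θ̈ − m·l·sinθ·θ̇² = 8.440465 + -0.782423 − 0.019230 = 7.638812
step 4→5:
  ẍ = (ẋ'−ẋ)/dt = (-1.814309841−-2.081488554)/0.030791 = 8.677169
  θ̈ = (θ̇'−θ̇)/dt = (-1.360119118−-1.171340821)/0.030791 = -6.130957
  sinθ=0.100785, cosθ=0.994908
  F = (M+m)·ẍ + m·l·cosθ·θ̈ − m·l·sinθ·θ̇² = 8.995621 + -0.885212 − 0.020068 = 8.090341
step 5→6:
  ẍ = (ẋ'−ẋ)/dt = (-1.344103270−-1.814309841)/0.030791 = 15.270909
  θ̈ = (θ̇'−θ̇)/dt = (-1.720736714−-1.360119118)/0.030791 = -11.711786
  sinθ=0.064845, cosθ=0.997895
  F = (M+m)·ẍ + m·l·cosθ·θ̈ − m·l·sinθ·θ̇² = 15.831352 + -1.696072 − 0.017409 = 14.117871
step 6→7:
  ẍ = (ẋ'−ẋ)/dt = (-1.472016935−-1.344103270)/0.030791 = -4.154255
  θ̈ = (θ̇'−θ̇)/dt = (-1.612598942−-1.720736714)/0.030791 = 3.511993
  sinθ=0.023009, cosθ=0.999735
  F = (M+m)·ẍ + m·l·cosθ·θ̈ − m·l·sinθ·θ̇² = -4.306716 + 0.509536 − 0.009887 = -3.807067
step 7→8:
  ẍ = (ẋ'−ẋ)/dt = (-1.656037302−-1.472016935)/0.030791 = -5.976434
  θ̈ = (θ̇'−θ̇)/dt = (-1.472335151−-1.612598942)/0.030791 = 4.555350
  sinθ=-0.029968, cosθ=0.999551
  F = (M+m)·ẍ + m·l·cosθ·θ̈ − m·l·sinθ·θ̇² = -6.195769 + 0.660789 − -0.011310 = -5.523670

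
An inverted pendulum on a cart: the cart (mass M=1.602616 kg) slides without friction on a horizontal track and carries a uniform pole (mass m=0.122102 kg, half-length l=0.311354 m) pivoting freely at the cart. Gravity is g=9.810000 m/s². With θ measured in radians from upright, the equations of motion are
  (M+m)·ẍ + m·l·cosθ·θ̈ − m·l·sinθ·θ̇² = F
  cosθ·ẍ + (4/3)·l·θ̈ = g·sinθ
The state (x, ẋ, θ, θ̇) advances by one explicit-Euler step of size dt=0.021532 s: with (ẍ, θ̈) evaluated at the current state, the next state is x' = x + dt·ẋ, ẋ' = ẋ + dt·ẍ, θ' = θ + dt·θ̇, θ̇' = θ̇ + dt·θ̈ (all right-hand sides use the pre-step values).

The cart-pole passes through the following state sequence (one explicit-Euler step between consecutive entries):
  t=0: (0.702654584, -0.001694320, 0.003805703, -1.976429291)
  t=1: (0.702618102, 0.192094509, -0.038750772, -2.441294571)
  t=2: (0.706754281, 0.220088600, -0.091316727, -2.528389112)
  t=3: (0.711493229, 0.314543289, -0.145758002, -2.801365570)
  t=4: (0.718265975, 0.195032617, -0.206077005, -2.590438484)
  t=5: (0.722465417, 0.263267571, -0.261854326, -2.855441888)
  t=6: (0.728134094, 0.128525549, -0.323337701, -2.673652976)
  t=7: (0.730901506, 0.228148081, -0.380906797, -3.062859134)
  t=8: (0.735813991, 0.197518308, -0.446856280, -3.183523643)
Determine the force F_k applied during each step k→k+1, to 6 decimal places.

F_0 = 14.701202 N
F_1 = 2.097452 N
F_2 = 7.108044 N
F_3 = -9.161035 N
F_4 = 5.059845 N
F_5 = -10.402597 N
F_6 = 7.414561 N
F_7 = -2.518642 N

step 0→1:
  ẍ = (ẋ'−ẋ)/dt = (0.192094509−-0.001694320)/0.021532 = 9.000038
  θ̈ = (θ̇'−θ̇)/dt = (-2.441294571−-1.976429291)/0.021532 = -21.589508
  sinθ=0.003806, cosθ=0.999993
  F = (M+m)·ẍ + m·l·cosθ·θ̈ − m·l·sinθ·θ̇² = 15.522528 + -0.820761 − 0.000565 = 14.701202
step 1→2:
  ẍ = (ẋ'−ẋ)/dt = (0.220088600−0.192094509)/0.021532 = 1.300116
  θ̈ = (θ̇'−θ̇)/dt = (-2.528389112−-2.441294571)/0.021532 = -4.044889
  sinθ=-0.038741, cosθ=0.999249
  F = (M+m)·ẍ + m·l·cosθ·θ̈ − m·l·sinθ·θ̇² = 2.242333 + -0.153659 − -0.008778 = 2.097452
step 2→3:
  ẍ = (ẋ'−ẋ)/dt = (0.314543289−0.220088600)/0.021532 = 4.386712
  θ̈ = (θ̇'−θ̇)/dt = (-2.801365570−-2.528389112)/0.021532 = -12.677710
  sinθ=-0.091190, cosθ=0.995834
  F = (M+m)·ẍ + m·l·cosθ·θ̈ − m·l·sinθ·θ̇² = 7.565842 + -0.479960 − -0.022162 = 7.108044
step 3→4:
  ẍ = (ẋ'−ẋ)/dt = (0.195032617−0.314543289)/0.021532 = -5.550375
  θ̈ = (θ̇'−θ̇)/dt = (-2.590438484−-2.801365570)/0.021532 = 9.795982
  sinθ=-0.145242, cosθ=0.989396
  F = (M+m)·ẍ + m·l·cosθ·θ̈ − m·l·sinθ·θ̇² = -9.572831 + 0.368464 − -0.043332 = -9.161035
step 4→5:
  ẍ = (ẋ'−ẋ)/dt = (0.263267571−0.195032617)/0.021532 = 3.169002
  θ̈ = (θ̇'−θ̇)/dt = (-2.855441888−-2.590438484)/0.021532 = -12.307422
  sinθ=-0.204621, cosθ=0.978841
  F = (M+m)·ẍ + m·l·cosθ·θ̈ − m·l·sinθ·θ̇² = 5.465635 + -0.457991 − -0.052201 = 5.059845
step 5→6:
  ẍ = (ẋ'−ẋ)/dt = (0.128525549−0.263267571)/0.021532 = -6.257757
  θ̈ = (θ̇'−θ̇)/dt = (-2.673652976−-2.855441888)/0.021532 = 8.442732
  sinθ=-0.258872, cosθ=0.965912
  F = (M+m)·ẍ + m·l·cosθ·θ̈ − m·l·sinθ·θ̇² = -10.792866 + 0.310026 − -0.080243 = -10.402597
step 6→7:
  ẍ = (ẋ'−ẋ)/dt = (0.228148081−0.128525549)/0.021532 = 4.626720
  θ̈ = (θ̇'−θ̇)/dt = (-3.062859134−-2.673652976)/0.021532 = -18.075709
  sinθ=-0.317733, cosθ=0.948180
  F = (M+m)·ẍ + m·l·cosθ·θ̈ − m·l·sinθ·θ̇² = 7.979787 + -0.651574 − -0.086347 = 7.414561
step 7→8:
  ẍ = (ẋ'−ẋ)/dt = (0.197518308−0.228148081)/0.021532 = -1.422523
  θ̈ = (θ̇'−θ̇)/dt = (-3.183523643−-3.062859134)/0.021532 = -5.603962
  sinθ=-0.371762, cosθ=0.928328
  F = (M+m)·ẍ + m·l·cosθ·θ̈ − m·l·sinθ·θ̇² = -2.453452 + -0.197776 − -0.132586 = -2.518642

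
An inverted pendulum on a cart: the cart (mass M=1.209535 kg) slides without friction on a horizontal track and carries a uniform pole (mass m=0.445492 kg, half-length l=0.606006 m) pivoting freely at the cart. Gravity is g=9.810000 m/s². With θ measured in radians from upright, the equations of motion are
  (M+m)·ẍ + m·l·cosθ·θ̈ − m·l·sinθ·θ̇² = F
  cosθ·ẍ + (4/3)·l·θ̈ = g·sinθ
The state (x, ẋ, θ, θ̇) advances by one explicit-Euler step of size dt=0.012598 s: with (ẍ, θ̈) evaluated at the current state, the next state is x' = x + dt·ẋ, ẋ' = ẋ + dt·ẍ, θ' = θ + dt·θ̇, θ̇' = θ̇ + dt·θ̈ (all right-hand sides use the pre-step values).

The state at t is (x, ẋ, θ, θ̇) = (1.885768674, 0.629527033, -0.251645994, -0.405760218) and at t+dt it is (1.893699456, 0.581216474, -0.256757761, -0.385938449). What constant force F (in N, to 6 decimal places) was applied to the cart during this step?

ẍ = (ẋ'−ẋ)/dt = (0.581216474−0.629527033)/0.012598 = -3.834780
θ̈ = (θ̇'−θ̇)/dt = (-0.385938449−-0.405760218)/0.012598 = 1.573406
sinθ=-0.248998, cosθ=0.968504
F = (M+m)·ẍ + m·l·cosθ·θ̈ − m·l·sinθ·θ̇² = -6.346665 + 0.411395 − -0.011068 = -5.924202

F = -5.924202 N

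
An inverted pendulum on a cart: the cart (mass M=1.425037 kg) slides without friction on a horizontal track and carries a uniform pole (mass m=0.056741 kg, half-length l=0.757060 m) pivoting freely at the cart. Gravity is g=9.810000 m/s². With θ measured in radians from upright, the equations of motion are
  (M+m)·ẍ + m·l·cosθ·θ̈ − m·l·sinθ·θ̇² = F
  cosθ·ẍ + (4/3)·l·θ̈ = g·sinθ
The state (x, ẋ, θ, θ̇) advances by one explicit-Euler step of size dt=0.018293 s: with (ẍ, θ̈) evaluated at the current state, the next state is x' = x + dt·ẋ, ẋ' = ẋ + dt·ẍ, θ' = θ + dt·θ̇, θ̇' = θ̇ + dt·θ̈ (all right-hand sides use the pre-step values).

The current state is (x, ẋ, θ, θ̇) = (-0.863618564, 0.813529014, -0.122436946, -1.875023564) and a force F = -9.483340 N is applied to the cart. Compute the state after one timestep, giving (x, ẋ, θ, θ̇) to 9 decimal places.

(-0.848736678, 0.693454290, -0.156736752, -1.778671703)

sinθ=-0.122131270, cosθ=0.992513956
temp = (F + m·l·θ̇²·sinθ)/(M+m) = (-9.483340 + -0.018444531)/1.481778 = -6.412421112
θ̈ = (g·sinθ − cosθ·temp)/(l·(4/3 − m·cos²θ/(M+m))) = 5.267143792
ẍ = temp − m·l·θ̈·cosθ/(M+m) = -6.563971112
Euler: x'=-0.863618564+0.018293·0.813529014=-0.848736678, ẋ'=0.813529014+0.018293·-6.563971112=0.693454290
       θ'=-0.122436946+0.018293·-1.875023564=-0.156736752, θ̇'=-1.875023564+0.018293·5.267143792=-1.778671703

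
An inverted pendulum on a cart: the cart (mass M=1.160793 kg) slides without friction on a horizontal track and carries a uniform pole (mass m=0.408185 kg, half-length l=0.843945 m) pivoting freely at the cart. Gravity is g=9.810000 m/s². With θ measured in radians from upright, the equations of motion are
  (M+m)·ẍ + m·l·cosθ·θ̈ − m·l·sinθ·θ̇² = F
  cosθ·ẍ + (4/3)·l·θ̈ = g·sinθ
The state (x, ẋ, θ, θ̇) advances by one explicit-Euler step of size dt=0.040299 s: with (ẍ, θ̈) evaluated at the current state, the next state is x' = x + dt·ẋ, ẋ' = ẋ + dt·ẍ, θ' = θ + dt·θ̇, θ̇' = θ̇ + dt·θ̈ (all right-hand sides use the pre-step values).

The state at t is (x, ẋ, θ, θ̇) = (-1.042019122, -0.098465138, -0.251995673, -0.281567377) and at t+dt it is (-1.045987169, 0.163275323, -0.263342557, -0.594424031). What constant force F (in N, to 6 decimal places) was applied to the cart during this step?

ẍ = (ẋ'−ẋ)/dt = (0.163275323−-0.098465138)/0.040299 = 6.494962
θ̈ = (θ̇'−θ̇)/dt = (-0.594424031−-0.281567377)/0.040299 = -7.763385
sinθ=-0.249337, cosθ=0.968417
F = (M+m)·ẍ + m·l·cosθ·θ̈ − m·l·sinθ·θ̇² = 10.190452 + -2.589910 − -0.006810 = 7.607352

F = 7.607352 N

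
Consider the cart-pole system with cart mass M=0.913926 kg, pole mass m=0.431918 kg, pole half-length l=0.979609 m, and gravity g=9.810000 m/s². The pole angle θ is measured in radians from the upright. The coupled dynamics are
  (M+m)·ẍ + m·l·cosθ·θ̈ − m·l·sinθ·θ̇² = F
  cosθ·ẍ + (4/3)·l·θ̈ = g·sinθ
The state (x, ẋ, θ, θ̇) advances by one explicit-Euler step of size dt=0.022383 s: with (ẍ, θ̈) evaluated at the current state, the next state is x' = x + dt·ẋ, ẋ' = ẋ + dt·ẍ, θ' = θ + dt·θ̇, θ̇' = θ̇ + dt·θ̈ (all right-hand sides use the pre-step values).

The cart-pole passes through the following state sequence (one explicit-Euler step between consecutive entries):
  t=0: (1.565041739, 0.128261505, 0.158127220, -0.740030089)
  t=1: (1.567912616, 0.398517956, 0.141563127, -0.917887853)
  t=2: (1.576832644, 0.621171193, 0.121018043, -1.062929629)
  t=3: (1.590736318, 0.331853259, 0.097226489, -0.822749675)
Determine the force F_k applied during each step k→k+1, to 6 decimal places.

F_0 = 12.893341 N
F_1 = 10.623058 N
F_2 = -12.946837 N

step 0→1:
  ẍ = (ẋ'−ẋ)/dt = (0.398517956−0.128261505)/0.022383 = 12.074184
  θ̈ = (θ̇'−θ̇)/dt = (-0.917887853−-0.740030089)/0.022383 = -7.946109
  sinθ=0.157469, cosθ=0.987524
  F = (M+m)·ẍ + m·l·cosθ·θ̈ − m·l·sinθ·θ̇² = 16.249968 + -3.320139 − 0.036488 = 12.893341
step 1→2:
  ẍ = (ẋ'−ẋ)/dt = (0.621171193−0.398517956)/0.022383 = 9.947426
  θ̈ = (θ̇'−θ̇)/dt = (-1.062929629−-0.917887853)/0.022383 = -6.479997
  sinθ=0.141091, cosθ=0.989997
  F = (M+m)·ẍ + m·l·cosθ·θ̈ − m·l·sinθ·θ̇² = 13.387684 + -2.714330 − 0.050296 = 10.623058
step 2→3:
  ẍ = (ẋ'−ẋ)/dt = (0.331853259−0.621171193)/0.022383 = -12.925789
  θ̈ = (θ̇'−θ̇)/dt = (-0.822749675−-1.062929629)/0.022383 = 10.730463
  sinθ=0.120723, cosθ=0.992686
  F = (M+m)·ẍ + m·l·cosθ·θ̈ − m·l·sinθ·θ̇² = -17.396095 + 4.506969 − 0.057710 = -12.946837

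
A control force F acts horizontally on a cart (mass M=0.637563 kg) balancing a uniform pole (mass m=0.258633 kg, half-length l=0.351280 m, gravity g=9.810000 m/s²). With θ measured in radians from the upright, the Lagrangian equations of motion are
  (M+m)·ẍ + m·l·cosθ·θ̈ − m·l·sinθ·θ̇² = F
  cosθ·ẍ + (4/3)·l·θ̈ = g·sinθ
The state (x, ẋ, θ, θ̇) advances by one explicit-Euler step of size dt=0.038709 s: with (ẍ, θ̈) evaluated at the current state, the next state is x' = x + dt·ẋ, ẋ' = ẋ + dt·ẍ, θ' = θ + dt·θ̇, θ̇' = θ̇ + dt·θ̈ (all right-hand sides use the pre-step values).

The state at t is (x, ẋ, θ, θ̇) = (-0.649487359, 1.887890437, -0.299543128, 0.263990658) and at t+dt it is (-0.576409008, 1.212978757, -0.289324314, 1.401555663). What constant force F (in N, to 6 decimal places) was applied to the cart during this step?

ẍ = (ẋ'−ẋ)/dt = (1.212978757−1.887890437)/0.038709 = -17.435524
θ̈ = (θ̇'−θ̇)/dt = (1.401555663−0.263990658)/0.038709 = 29.387610
sinθ=-0.295084, cosθ=0.955471
F = (M+m)·ẍ + m·l·cosθ·θ̈ − m·l·sinθ·θ̇² = -15.625646 + 2.551052 − -0.001868 = -13.072726

F = -13.072726 N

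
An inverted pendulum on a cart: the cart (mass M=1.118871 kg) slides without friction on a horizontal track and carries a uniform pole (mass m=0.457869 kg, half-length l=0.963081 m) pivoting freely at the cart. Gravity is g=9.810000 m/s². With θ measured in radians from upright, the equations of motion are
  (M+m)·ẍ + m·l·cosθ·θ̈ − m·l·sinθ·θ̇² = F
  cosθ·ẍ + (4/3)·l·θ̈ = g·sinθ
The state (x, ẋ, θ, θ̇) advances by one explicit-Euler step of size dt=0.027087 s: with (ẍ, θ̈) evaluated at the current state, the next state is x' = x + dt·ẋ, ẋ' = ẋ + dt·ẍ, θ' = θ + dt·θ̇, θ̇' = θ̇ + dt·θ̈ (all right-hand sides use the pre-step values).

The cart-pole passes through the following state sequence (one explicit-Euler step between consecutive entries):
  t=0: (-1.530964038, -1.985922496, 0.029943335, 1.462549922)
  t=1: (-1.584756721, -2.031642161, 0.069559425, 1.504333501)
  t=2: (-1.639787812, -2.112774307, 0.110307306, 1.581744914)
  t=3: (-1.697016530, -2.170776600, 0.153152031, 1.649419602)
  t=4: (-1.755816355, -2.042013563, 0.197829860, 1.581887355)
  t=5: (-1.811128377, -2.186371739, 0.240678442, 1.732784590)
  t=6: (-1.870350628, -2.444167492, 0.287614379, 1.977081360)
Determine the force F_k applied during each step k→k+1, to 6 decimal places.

step 0→1:
  ẍ = (ẋ'−ẋ)/dt = (-2.031642161−-1.985922496)/0.027087 = -1.687882
  θ̈ = (θ̇'−θ̇)/dt = (1.504333501−1.462549922)/0.027087 = 1.542569
  sinθ=0.029939, cosθ=0.999552
  F = (M+m)·ẍ + m·l·cosθ·θ̈ − m·l·sinθ·θ̇² = -2.661351 + 0.679914 − 0.028240 = -2.009677
step 1→2:
  ẍ = (ẋ'−ẋ)/dt = (-2.112774307−-2.031642161)/0.027087 = -2.995243
  θ̈ = (θ̇'−θ̇)/dt = (1.581744914−1.504333501)/0.027087 = 2.857881
  sinθ=0.069503, cosθ=0.997582
  F = (M+m)·ẍ + m·l·cosθ·θ̈ − m·l·sinθ·θ̇² = -4.722719 + 1.257178 − 0.069358 = -3.534900
step 2→3:
  ẍ = (ẋ'−ẋ)/dt = (-2.170776600−-2.112774307)/0.027087 = -2.141333
  θ̈ = (θ̇'−θ̇)/dt = (1.649419602−1.581744914)/0.027087 = 2.498419
  sinθ=0.110084, cosθ=0.993922
  F = (M+m)·ẍ + m·l·cosθ·θ̈ − m·l·sinθ·θ̇² = -3.376326 + 1.095019 − 0.121451 = -2.402757
step 3→4:
  ẍ = (ẋ'−ẋ)/dt = (-2.042013563−-2.170776600)/0.027087 = 4.753684
  θ̈ = (θ̇'−θ̇)/dt = (1.581887355−1.649419602)/0.027087 = -2.493161
  sinθ=0.152554, cosθ=0.988295
  F = (M+m)·ẍ + m·l·cosθ·θ̈ − m·l·sinθ·θ̇² = 7.495324 + -1.086528 − 0.183016 = 6.225779
step 4→5:
  ẍ = (ẋ'−ẋ)/dt = (-2.186371739−-2.042013563)/0.027087 = -5.329427
  θ̈ = (θ̇'−θ̇)/dt = (1.732784590−1.581887355)/0.027087 = 5.570836
  sinθ=0.196542, cosθ=0.980495
  F = (M+m)·ẍ + m·l·cosθ·θ̈ − m·l·sinθ·θ̇² = -8.403120 + 2.408629 − 0.216876 = -6.211366
step 5→6:
  ẍ = (ẋ'−ẋ)/dt = (-2.444167492−-2.186371739)/0.027087 = -9.517324
  θ̈ = (θ̇'−θ̇)/dt = (1.977081360−1.732784590)/0.027087 = 9.018967
  sinθ=0.238362, cosθ=0.971176
  F = (M+m)·ẍ + m·l·cosθ·θ̈ − m·l·sinθ·θ̇² = -15.006345 + 3.862416 − 0.315595 = -11.459524

F_0 = -2.009677 N
F_1 = -3.534900 N
F_2 = -2.402757 N
F_3 = 6.225779 N
F_4 = -6.211366 N
F_5 = -11.459524 N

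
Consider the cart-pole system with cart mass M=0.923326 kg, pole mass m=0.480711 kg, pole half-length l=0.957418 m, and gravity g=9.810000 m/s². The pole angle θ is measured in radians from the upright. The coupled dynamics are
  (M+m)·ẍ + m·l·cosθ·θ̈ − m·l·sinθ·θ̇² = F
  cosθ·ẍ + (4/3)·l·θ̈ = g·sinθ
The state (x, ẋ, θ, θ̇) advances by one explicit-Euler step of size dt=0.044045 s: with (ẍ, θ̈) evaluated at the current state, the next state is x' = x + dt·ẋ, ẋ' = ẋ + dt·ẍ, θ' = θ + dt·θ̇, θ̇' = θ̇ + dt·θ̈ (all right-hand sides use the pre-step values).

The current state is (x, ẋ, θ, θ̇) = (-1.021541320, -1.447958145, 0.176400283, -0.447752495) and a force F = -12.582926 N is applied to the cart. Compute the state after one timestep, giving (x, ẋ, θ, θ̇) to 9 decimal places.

sinθ=0.175486862, cosθ=0.984481773
temp = (F + m·l·θ̇²·sinθ)/(M+m) = (-12.582926 + 0.016192216)/1.404037 = -8.950429215
θ̈ = (g·sinθ − cosθ·temp)/(l·(4/3 − m·cos²θ/(M+m))) = 10.985057200
ẍ = temp − m·l·θ̈·cosθ/(M+m) = -12.495436223
Euler: x'=-1.021541320+0.044045·-1.447958145=-1.085316636, ẋ'=-1.447958145+0.044045·-12.495436223=-1.998319633
       θ'=0.176400283+0.044045·-0.447752495=0.156679024, θ̇'=-0.447752495+0.044045·10.985057200=0.036084349

(-1.085316636, -1.998319633, 0.156679024, 0.036084349)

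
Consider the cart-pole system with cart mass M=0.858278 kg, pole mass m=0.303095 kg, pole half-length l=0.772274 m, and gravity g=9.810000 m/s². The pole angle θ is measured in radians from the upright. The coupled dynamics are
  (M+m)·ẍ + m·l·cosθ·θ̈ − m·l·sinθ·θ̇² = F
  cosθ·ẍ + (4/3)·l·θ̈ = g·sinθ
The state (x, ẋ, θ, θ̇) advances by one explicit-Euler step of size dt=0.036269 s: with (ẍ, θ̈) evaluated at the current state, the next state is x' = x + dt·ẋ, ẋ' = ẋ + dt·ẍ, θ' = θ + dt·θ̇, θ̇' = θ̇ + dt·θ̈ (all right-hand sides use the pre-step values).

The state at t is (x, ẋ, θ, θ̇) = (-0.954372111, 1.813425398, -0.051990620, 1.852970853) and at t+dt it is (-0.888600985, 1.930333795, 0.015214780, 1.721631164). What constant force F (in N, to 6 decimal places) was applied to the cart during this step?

ẍ = (ẋ'−ẋ)/dt = (1.930333795−1.813425398)/0.036269 = 3.223370
θ̈ = (θ̇'−θ̇)/dt = (1.721631164−1.852970853)/0.036269 = -3.621266
sinθ=-0.051967, cosθ=0.998649
F = (M+m)·ẍ + m·l·cosθ·θ̈ − m·l·sinθ·θ̇² = 3.743535 + -0.846493 − -0.041765 = 2.938807

F = 2.938807 N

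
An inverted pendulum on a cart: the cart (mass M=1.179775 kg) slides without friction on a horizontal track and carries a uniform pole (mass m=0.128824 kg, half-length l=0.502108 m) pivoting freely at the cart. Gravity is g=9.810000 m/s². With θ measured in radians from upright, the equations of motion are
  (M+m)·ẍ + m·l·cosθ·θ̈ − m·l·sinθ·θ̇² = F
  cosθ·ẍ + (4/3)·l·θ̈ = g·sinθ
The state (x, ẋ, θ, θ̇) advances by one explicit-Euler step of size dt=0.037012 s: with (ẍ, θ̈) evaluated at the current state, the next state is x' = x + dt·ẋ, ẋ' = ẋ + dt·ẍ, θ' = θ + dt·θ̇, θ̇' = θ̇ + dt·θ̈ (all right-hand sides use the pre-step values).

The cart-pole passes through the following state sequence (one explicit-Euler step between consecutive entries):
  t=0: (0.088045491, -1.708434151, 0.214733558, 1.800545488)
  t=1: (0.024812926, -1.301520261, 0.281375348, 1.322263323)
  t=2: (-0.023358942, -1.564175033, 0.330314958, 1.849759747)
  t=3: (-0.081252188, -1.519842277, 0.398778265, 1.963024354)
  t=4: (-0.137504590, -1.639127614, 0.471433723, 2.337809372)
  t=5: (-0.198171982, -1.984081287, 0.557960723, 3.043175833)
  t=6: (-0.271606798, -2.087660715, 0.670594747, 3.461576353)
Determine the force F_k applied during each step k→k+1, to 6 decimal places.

F_0 = 13.525526 N
F_1 = -8.432225 N
F_2 = 1.682893 N
F_3 = -3.710650 N
F_4 = -11.258506 N
F_5 = -3.359008 N

step 0→1:
  ẍ = (ẋ'−ẋ)/dt = (-1.301520261−-1.708434151)/0.037012 = 10.994107
  θ̈ = (θ̇'−θ̇)/dt = (1.322263323−1.800545488)/0.037012 = -12.922354
  sinθ=0.213087, cosθ=0.977033
  F = (M+m)·ẍ + m·l·cosθ·θ̈ − m·l·sinθ·θ̇² = 14.386878 + -0.816667 − 0.044685 = 13.525526
step 1→2:
  ẍ = (ẋ'−ẋ)/dt = (-1.564175033−-1.301520261)/0.037012 = -7.096476
  θ̈ = (θ̇'−θ̇)/dt = (1.849759747−1.322263323)/0.037012 = 14.252038
  sinθ=0.277677, cosθ=0.960674
  F = (M+m)·ẍ + m·l·cosθ·θ̈ − m·l·sinθ·θ̇² = -9.286441 + 0.885619 − 0.031403 = -8.432225
step 2→3:
  ẍ = (ẋ'−ẋ)/dt = (-1.519842277−-1.564175033)/0.037012 = 1.197794
  θ̈ = (θ̇'−θ̇)/dt = (1.963024354−1.849759747)/0.037012 = 3.060213
  sinθ=0.324341, cosθ=0.945940
  F = (M+m)·ẍ + m·l·cosθ·θ̈ − m·l·sinθ·θ̇² = 1.567432 + 0.187245 − 0.071784 = 1.682893
step 3→4:
  ẍ = (ẋ'−ẋ)/dt = (-1.639127614−-1.519842277)/0.037012 = -3.222883
  θ̈ = (θ̇'−θ̇)/dt = (2.337809372−1.963024354)/0.037012 = 10.126041
  sinθ=0.388293, cosθ=0.921536
  F = (M+m)·ẍ + m·l·cosθ·θ̈ − m·l·sinθ·θ̇² = -4.217461 + 0.603595 − 0.096784 = -3.710650
step 4→5:
  ẍ = (ẋ'−ẋ)/dt = (-1.984081287−-1.639127614)/0.037012 = -9.320050
  θ̈ = (θ̇'−θ̇)/dt = (3.043175833−2.337809372)/0.037012 = 19.057778
  sinθ=0.454164, cosθ=0.890918
  F = (M+m)·ẍ + m·l·cosθ·θ̈ − m·l·sinθ·θ̇² = -12.196207 + 1.098257 − 0.160555 = -11.258506
step 5→6:
  ẍ = (ẋ'−ẋ)/dt = (-2.087660715−-1.984081287)/0.037012 = -2.798536
  θ̈ = (θ̇'−θ̇)/dt = (3.461576353−3.043175833)/0.037012 = 11.304456
  sinθ=0.529457, cosθ=0.848337
  F = (M+m)·ẍ + m·l·cosθ·θ̈ − m·l·sinθ·θ̇² = -3.662162 + 0.620314 − 0.317160 = -3.359008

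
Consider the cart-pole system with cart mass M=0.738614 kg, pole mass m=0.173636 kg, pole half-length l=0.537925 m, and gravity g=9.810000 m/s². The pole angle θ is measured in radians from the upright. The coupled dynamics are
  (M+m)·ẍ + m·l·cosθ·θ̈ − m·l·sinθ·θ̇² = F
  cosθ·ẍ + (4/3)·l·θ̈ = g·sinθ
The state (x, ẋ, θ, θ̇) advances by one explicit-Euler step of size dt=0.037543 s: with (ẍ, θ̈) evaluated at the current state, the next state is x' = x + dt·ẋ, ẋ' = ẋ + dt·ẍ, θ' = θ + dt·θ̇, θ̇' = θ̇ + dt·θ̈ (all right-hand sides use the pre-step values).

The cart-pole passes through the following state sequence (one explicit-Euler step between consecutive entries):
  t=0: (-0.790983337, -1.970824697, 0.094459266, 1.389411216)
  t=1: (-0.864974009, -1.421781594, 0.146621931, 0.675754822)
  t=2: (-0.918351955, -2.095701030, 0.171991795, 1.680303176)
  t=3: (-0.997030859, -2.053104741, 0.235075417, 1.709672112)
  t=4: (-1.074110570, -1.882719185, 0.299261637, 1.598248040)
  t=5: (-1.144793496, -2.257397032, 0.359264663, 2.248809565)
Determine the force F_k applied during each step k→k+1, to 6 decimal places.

F_0 = 11.556495 N
F_1 = -13.909270 N
F_2 = 1.061894 N
F_3 = 3.806988 N
F_4 = -7.627969 N

step 0→1:
  ẍ = (ẋ'−ẋ)/dt = (-1.421781594−-1.970824697)/0.037543 = 14.624380
  θ̈ = (θ̇'−θ̇)/dt = (0.675754822−1.389411216)/0.037543 = -19.009040
  sinθ=0.094319, cosθ=0.995542
  F = (M+m)·ẍ + m·l·cosθ·θ̈ − m·l·sinθ·θ̇² = 13.341091 + -1.767589 − 0.017007 = 11.556495
step 1→2:
  ẍ = (ẋ'−ẋ)/dt = (-2.095701030−-1.421781594)/0.037543 = -17.950602
  θ̈ = (θ̇'−θ̇)/dt = (1.680303176−0.675754822)/0.037543 = 26.757274
  sinθ=0.146097, cosθ=0.989270
  F = (M+m)·ẍ + m·l·cosθ·θ̈ − m·l·sinθ·θ̇² = -16.375436 + 2.472398 − 0.006231 = -13.909270
step 2→3:
  ẍ = (ẋ'−ẋ)/dt = (-2.053104741−-2.095701030)/0.037543 = 1.134600
  θ̈ = (θ̇'−θ̇)/dt = (1.709672112−1.680303176)/0.037543 = 0.782275
  sinθ=0.171145, cosθ=0.985246
  F = (M+m)·ẍ + m·l·cosθ·θ̈ − m·l·sinθ·θ̇² = 1.035039 + 0.071989 − 0.045134 = 1.061894
step 3→4:
  ẍ = (ẋ'−ẋ)/dt = (-1.882719185−-2.053104741)/0.037543 = 4.538411
  θ̈ = (θ̇'−θ̇)/dt = (1.598248040−1.709672112)/0.037543 = -2.967905
  sinθ=0.232916, cosθ=0.972497
  F = (M+m)·ẍ + m·l·cosθ·θ̈ − m·l·sinθ·θ̇² = 4.140165 + -0.269587 − 0.063590 = 3.806988
step 4→5:
  ẍ = (ẋ'−ẋ)/dt = (-2.257397032−-1.882719185)/0.037543 = -9.979966
  θ̈ = (θ̇'−θ̇)/dt = (2.248809565−1.598248040)/0.037543 = 17.328437
  sinθ=0.294815, cosθ=0.955554
  F = (M+m)·ẍ + m·l·cosθ·θ̈ − m·l·sinθ·θ̇² = -9.104224 + 1.546594 − 0.070339 = -7.627969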